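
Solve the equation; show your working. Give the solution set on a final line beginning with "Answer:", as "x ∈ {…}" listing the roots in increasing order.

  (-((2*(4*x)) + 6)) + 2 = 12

Step 1. [(-((2*(4*x)) + 6)) + 2 = 12] subtract 2: x sits inside (… + 2) ⇒ sub: -((2*(4*x)) + 6) = 10.
Step 2. [-((2*(4*x)) + 6) = 10] flip signs both sides ⇒ neg: (2*(4*x)) + 6 = -10.
Step 3. [(2*(4*x)) + 6 = -10] 2 divides every term; factor it out. So factor: (4*x) + 3 = -5.
Step 4. [(4*x) + 3 = -5] subtract 3: x sits inside (… + 3) ⇒ sub: 4*x = -8.
Step 5. [4*x = -8] 4 out front; divide by 4. So div: x = -2.

Answer: x ∈ {-2}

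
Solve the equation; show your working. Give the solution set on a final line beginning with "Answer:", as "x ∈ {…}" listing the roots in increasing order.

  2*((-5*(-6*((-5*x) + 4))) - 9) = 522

Step 1. [2*((-5*(-6*((-5*x) + 4))) - 9) = 522] 2 out front; divide by 2 ⇒ div: (-5*(-6*((-5*x) + 4))) - 9 = 261.
Step 2. [(-5*(-6*((-5*x) + 4))) - 9 = 261] 9 comes off first (add 9) ⇒ sub: -5*(-6*((-5*x) + 4)) = 270.
Step 3. [-5*(-6*((-5*x) + 4)) = 270] divide by the outer -5 ⇒ div: -6*((-5*x) + 4) = -54.
Step 4. [-6*((-5*x) + 4) = -54] leading coefficient -6: divide by -6 ⇒ div: (-5*x) + 4 = 9.
Step 5. [(-5*x) + 4 = 9] peel the +4: subtract 4 from each side ⇒ sub: -5*x = 5.
Step 6. [-5*x = 5] -5·(inner) — divide through by -5 ⇒ div: x = -1.

Answer: x ∈ {-1}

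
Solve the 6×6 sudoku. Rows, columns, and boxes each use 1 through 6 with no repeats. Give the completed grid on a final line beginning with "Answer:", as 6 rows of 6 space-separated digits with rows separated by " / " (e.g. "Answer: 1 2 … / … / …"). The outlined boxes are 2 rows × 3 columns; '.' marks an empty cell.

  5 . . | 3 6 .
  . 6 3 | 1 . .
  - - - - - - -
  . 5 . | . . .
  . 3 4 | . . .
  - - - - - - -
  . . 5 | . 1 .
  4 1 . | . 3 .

Step 1. [r2c1∈{2}] nothing but 2 survives at r2c1. So r2c1=2.
Step 2. [r3c3∈{1,2,6}] in box 3, 2 fits only at r3c3, so r3c3=2.
Step 3. [r1c6∈{2,4}] across row 1, 2 lands solely at r1c6, so r1c6=2.
Step 4. [r6c4∈{2,5,6}] row 6 places 2 nowhere but r6c4. So r6c4=2.
Step 5. [r6c6∈{5,6}] r6c6 is the only open cell in row 6 admitting 5. So r6c6=5.
Step 6. [r2c6∈{4}] only 4 remains possible at r2c6, so r2c6=4.
Step 7. [r5c6∈{6}] nothing but 6 survives at r5c6. So r5c6=6.
Step 8. [r4c6∈{1}] only 1 remains possible at r4c6, so r4c6=1.
Step 9. [r4c1∈{6}] r4c1's peers cover all but 6, so r4c1=6.
Step 10. [r5c4∈{4}] r5c4's peers cover all but 4, so r5c4=4.
Step 11. [r2c5∈{5}] r2c5 is down to just 5 ⇒ r2c5=5.
Step 12. [r5c2∈{2}] r5c2's peers cover all but 2, so r5c2=2.
Step 13. [r3c4∈{6}] r3c4's peers cover all but 6 ⇒ r3c4=6.
Step 14. [r1c3∈{1}] r1c3 has the single candidate 1 ⇒ r1c3=1.
Step 15. [r3c6∈{3}] only 3 remains possible at r3c6. So r3c6=3.
Step 16. [r4c5∈{2}] only 2 remains possible at r4c5. So r4c5=2.
Step 17. [r5c1∈{3}] nothing but 3 survives at r5c1 ⇒ r5c1=3.
Step 18. [r3c5∈{4}] r3c5's peers cover all but 4. So r3c5=4.
Step 19. [r4c4∈{5}] r4c4 is down to just 5 ⇒ r4c4=5.
Step 20. [r1c2∈{4}] only 4 remains possible at r1c2. So r1c2=4.
Step 21. [r6c3∈{6}] r6c3 has the single candidate 6. So r6c3=6.
Step 22. [r3c1∈{1}] r3c1 is down to just 1, so r3c1=1.

Answer: 5 4 1 3 6 2 / 2 6 3 1 5 4 / 1 5 2 6 4 3 / 6 3 4 5 2 1 / 3 2 5 4 1 6 / 4 1 6 2 3 5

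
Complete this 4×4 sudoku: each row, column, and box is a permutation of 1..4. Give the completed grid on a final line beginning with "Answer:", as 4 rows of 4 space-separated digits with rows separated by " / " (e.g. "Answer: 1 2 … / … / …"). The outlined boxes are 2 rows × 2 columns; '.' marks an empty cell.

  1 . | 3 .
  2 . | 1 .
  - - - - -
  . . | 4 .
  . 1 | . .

Step 1. [r1c4∈{2,4}] 2 has one home in row 1: r1c4. So r1c4=2.
Step 2. [r3c1∈{3}] only 3 remains possible at r3c1, so r3c1=3.
Step 3. [r1c2∈{4}] nothing but 4 survives at r1c2. So r1c2=4.
Step 4. [r4c3∈{2}] only 2 remains possible at r4c3. So r4c3=2.
Step 5. [r3c2∈{2}] only 2 remains possible at r3c2. So r3c2=2.
Step 6. [r3c4∈{1}] r3c4 is down to just 1. So r3c4=1.
Step 7. [r2c2∈{3}] r2c2 has the single candidate 3 ⇒ r2c2=3.
Step 8. [r2c4∈{4}] nothing but 4 survives at r2c4, so r2c4=4.
Step 9. [r4c1∈{4}] nothing but 4 survives at r4c1. So r4c1=4.
Step 10. [r4c4∈{3}] r4c4 is down to just 3. So r4c4=3.

Answer: 1 4 3 2 / 2 3 1 4 / 3 2 4 1 / 4 1 2 3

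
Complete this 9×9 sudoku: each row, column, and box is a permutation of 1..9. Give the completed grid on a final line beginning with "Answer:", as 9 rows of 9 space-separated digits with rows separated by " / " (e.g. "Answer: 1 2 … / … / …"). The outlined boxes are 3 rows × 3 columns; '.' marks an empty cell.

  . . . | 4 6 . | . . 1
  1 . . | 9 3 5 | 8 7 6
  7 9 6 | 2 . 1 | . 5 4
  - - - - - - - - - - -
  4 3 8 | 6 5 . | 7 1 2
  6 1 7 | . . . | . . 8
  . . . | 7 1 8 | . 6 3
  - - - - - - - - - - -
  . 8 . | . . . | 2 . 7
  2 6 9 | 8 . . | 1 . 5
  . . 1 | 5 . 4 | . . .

Step 1. [r9c1∈{3}] r9c1's peers cover all but 3 ⇒ r9c1=3.
Step 2. [r7c5∈{9}] only 9 remains possible at r7c5 ⇒ r7c5=9.
Step 3. [r1c8∈{2,3,9}] across col 8, 2 lands solely at r1c8 ⇒ r1c8=2.
Step 4. [r6c7∈{4,5,9}] in row 6, 4 fits only at r6c7. So r6c7=4.
Step 5. [r1c7∈{3,9}] row 1 places 9 nowhere but r1c7, so r1c7=9.
Step 6. [r1c2∈{5}] r1c2 has the single candidate 5, so r1c2=5.
Step 7. [r5c6∈{2,3,9}] col 6 places 2 nowhere but r5c6, so r5c6=2.
Step 8. [r7c3∈{4,5}] box 7 places 4 nowhere but r7c3, so r7c3=4.
Step 9. [r7c8∈{3}] r7c8's peers cover all but 3. So r7c8=3.
Step 10. [r6c3∈{2,5}] 5 has one home in col 3: r6c3. So r6c3=5.
Step 11. [r8c5∈{7}] r8c5 has the single candidate 7 ⇒ r8c5=7.
Step 12. [r9c9∈{9}] r9c9 is down to just 9 ⇒ r9c9=9.
Step 13. [r2c2∈{2,4}] r2c2 is the only open cell in row 2 admitting 4. So r2c2=4.
Step 14. [r8c8∈{4}] r8c8's peers cover all but 4 ⇒ r8c8=4.
Step 15. [r3c5∈{8}] nothing but 8 survives at r3c5. So r3c5=8.
Step 16. [r5c4∈{3}] nothing but 3 survives at r5c4. So r5c4=3.
Step 17. [r9c7∈{6}] r9c7's peers cover all but 6, so r9c7=6.
Step 18. [r7c6∈{6}] nothing but 6 survives at r7c6 ⇒ r7c6=6.
Step 19. [r7c4∈{1}] r7c4 has the single candidate 1. So r7c4=1.
Step 20. [r1c1∈{8}] r1c1 is down to just 8 ⇒ r1c1=8.
Step 21. [r6c1∈{9}] r6c1's peers cover all but 9 ⇒ r6c1=9.
Step 22. [r4c6∈{9}] r4c6's peers cover all but 9. So r4c6=9.
Step 23. [r5c5∈{4}] only 4 remains possible at r5c5. So r5c5=4.
Step 24. [r1c6∈{7}] r1c6's peers cover all but 7, so r1c6=7.
Step 25. [r5c8∈{9}] r5c8 has the single candidate 9, so r5c8=9.
Step 26. [r5c7∈{5}] r5c7 has the single candidate 5. So r5c7=5.
Step 27. [r2c3∈{2}] nothing but 2 survives at r2c3. So r2c3=2.
Step 28. [r9c8∈{8}] r9c8's peers cover all but 8. So r9c8=8.
Step 29. [r7c1∈{5}] only 5 remains possible at r7c1 ⇒ r7c1=5.
Step 30. [r8c6∈{3}] only 3 remains possible at r8c6. So r8c6=3.
Step 31. [r6c2∈{2}] only 2 remains possible at r6c2 ⇒ r6c2=2.
Step 32. [r1c3∈{3}] r1c3's peers cover all but 3 ⇒ r1c3=3.
Step 33. [r3c7∈{3}] r3c7's peers cover all but 3. So r3c7=3.
Step 34. [r9c2∈{7}] only 7 remains possible at r9c2 ⇒ r9c2=7.
Step 35. [r9c5∈{2}] r9c5's peers cover all but 2, so r9c5=2.

Answer: 8 5 3 4 6 7 9 2 1 / 1 4 2 9 3 5 8 7 6 / 7 9 6 2 8 1 3 5 4 / 4 3 8 6 5 9 7 1 2 / 6 1 7 3 4 2 5 9 8 / 9 2 5 7 1 8 4 6 3 / 5 8 4 1 9 6 2 3 7 / 2 6 9 8 7 3 1 4 5 / 3 7 1 5 2 4 6 8 9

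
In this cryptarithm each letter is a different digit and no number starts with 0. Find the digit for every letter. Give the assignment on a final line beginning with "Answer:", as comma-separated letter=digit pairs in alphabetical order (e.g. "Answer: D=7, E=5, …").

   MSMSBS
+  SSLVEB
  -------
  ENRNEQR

Step 1. [col 1: S + B ≡ R (mod 10)] several values work for S in column 1 (S + B ≡ R (mod 10), carry-in 0); try S=4. So S=4.
Step 2. [E] the sum has 7 digits but both addends have 6; that extra leading digit E is the final carry, namely 1. So E=1.
Step 3. [col 1: S + B ≡ R (mod 10)] several values work for R in column 1 (S + B ≡ R (mod 10), carry-in 0); try R=9 ⇒ R=9.
Step 4. [col 1: S + B ≡ R (mod 10)] in column 1 we have S+B≡R with carry-in 0; given S=4, R=9 and digits 1,4,9 already taken and all letters distinct, that pins B to 5. So B=5.
Step 5. [col 2: B + E ≡ Q (mod 10)] column 2 reads B+E+carry(0)=Q with B=5, E=1; with digits 1,4,5,9 already taken and all letters distinct, the only value for Q is 6 ⇒ Q=6.
Step 6. [col 3: S + V ≡ E (mod 10)] in column 3 we have S+V≡E with carry-in 0; given S=4, E=1 and digits 1,4,5,6,9 already taken and all letters distinct, that pins V to 7 ⇒ V=7.
Step 7. [col 4: M + L ≡ N (mod 10)] no forcing yet in column 4 (carry-in 1); L=3 is free and consistent — try it, so L=3.
Step 8. [col 4: M + L ≡ N (mod 10)] from column 4 (L=3, carry-in 1, digits 1,3,4,5,6,7,9 already taken and all letters distinct): M must equal 8. So M=8.
Step 9. [col 4: M + L ≡ N (mod 10)] in column 4 we have M+L≡N with carry-in 1; given M=8, L=3 and digits 1,3,4,5,6,7,8,9 already taken and all letters distinct, that pins N to 2, so N=2.

Answer: B=5, E=1, L=3, M=8, N=2, Q=6, R=9, S=4, V=7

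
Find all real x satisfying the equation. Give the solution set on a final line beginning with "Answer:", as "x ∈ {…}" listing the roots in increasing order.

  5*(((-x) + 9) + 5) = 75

Step 1. [5*(((-x) + 9) + 5) = 75] leading coefficient 5: divide by 5, so div: ((-x) + 9) + 5 = 15.
Step 2. [((-x) + 9) + 5 = 15] +5 is outermost — subtract 5 both sides ⇒ sub: (-x) + 9 = 10.
Step 3. [(-x) + 9 = 10] +9 is outermost — subtract 9 both sides, so sub: -x = 1.
Step 4. [-x = 1] flip signs both sides. So neg: x = -1.

Answer: x ∈ {-1}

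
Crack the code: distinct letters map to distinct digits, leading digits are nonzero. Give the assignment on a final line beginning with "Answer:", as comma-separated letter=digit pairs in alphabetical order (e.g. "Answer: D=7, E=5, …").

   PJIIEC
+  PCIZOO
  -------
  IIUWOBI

Step 1. [col 1: C + O ≡ I (mod 10)] no forcing yet in column 1 (carry-in 0); O=7 is free and consistent — try it, so O=7.
Step 2. [col 1: C + O ≡ I (mod 10)] several values work for I in column 1 (C + O ≡ I (mod 10), carry-in 0); try I=1 ⇒ I=1.
Step 3. [col 1: C + O ≡ I (mod 10)] column 1 reads C+O+carry(0)=I with O=7, I=1; with digits 1,7 already taken and all letters distinct, the only value for C is 4 ⇒ C=4.
Step 4. [col 2: E + O ≡ B (mod 10)] several values work for E in column 2 (E + O ≡ B (mod 10), carry-in 1); try E=0 ⇒ E=0.
Step 5. [col 2: E + O ≡ B (mod 10)] in column 2 we have E+O≡B with carry-in 1; given E=0, O=7 and digits 0,1,4,7 already taken and all letters distinct, that pins B to 8. So B=8.
Step 6. [col 3: I + Z ≡ O (mod 10)] column 3 reads I+Z+carry(0)=O with I=1, O=7; with digits 0,1,4,7,8 already taken and all letters distinct, the only value for Z is 6. So Z=6.
Step 7. [col 4: I + I ≡ W (mod 10)] column 4: given I=1, carry-in 0, and digits 0,1,4,6,7,8 already taken and all letters distinct, I+I≡W (mod 10) forces W=2, so W=2.
Step 8. [col 5: J + C ≡ U (mod 10)] U=3 is one option consistent with column 5 (J + C ≡ U (mod 10), carry-in 0) — take it. So U=3.
Step 9. [col 5: J + C ≡ U (mod 10)] from column 5 (C=4, U=3, carry-in 0, digits 0,1,2,3,4,6,7,8 already taken and all letters distinct): J must equal 9. So J=9.
Step 10. [col 6: P + P ≡ I (mod 10)] in column 6 we have P+P≡I with carry-in 1; given I=1 and digits 0,1,2,3,4,6,7,8,9 already taken and all letters distinct, that pins P to 5. So P=5.

Answer: B=8, C=4, E=0, I=1, J=9, O=7, P=5, U=3, W=2, Z=6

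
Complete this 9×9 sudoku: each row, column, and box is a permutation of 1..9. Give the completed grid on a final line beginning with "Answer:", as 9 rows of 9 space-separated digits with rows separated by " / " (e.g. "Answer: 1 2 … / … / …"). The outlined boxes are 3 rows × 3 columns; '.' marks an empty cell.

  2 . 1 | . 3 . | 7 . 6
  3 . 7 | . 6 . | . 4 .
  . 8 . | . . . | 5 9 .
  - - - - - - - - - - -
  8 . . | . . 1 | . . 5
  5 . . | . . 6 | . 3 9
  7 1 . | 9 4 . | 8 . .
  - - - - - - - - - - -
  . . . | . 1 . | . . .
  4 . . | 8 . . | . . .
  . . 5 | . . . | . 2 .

Step 1. [r8c8∈{1,5,6,7}] across col 8, 1 lands solely at r8c8. So r8c8=1.
Step 2. [r9c9∈{3,4,7,8}] 8 has one home in row 9: r9c9 ⇒ r9c9=8.
Step 3. [r6c6∈{2,3,5}] 5 has one home in row 6: r6c6. So r6c6=5.
Step 4. [r7c9∈{3,4,7}] across col 9, 4 lands solely at r7c9, so r7c9=4.
Step 5. [r4c4∈{2,3,7}] box 5 places 3 nowhere but r4c4 ⇒ r4c4=3.
Step 6. [r8c9∈{3,7}] r8c9 is the only open cell in col 9 admitting 7 ⇒ r8c9=7.
Step 7. [r6c9∈{2}] r6c9's peers cover all but 2. So r6c9=2.
Step 8. [r6c8∈{6}] r6c8 is down to just 6. So r6c8=6.
Step 9. [r7c3∈{2,3,6,8,9}] r7c3 is the only open cell in row 7 admitting 8. So r7c3=8.
Step 10. [r3c1∈{6}] r3c1 has the single candidate 6. So r3c1=6.
Step 11. [r7c1∈{9}] r7c1 is down to just 9, so r7c1=9.
Step 12. [r3c3∈{4}] r3c3 has the single candidate 4 ⇒ r3c3=4.
Step 13. [r5c3∈{2}] r5c3 has the single candidate 2. So r5c3=2.
Step 14. [r5c4∈{7}] r5c4 is down to just 7, so r5c4=7.
Step 15. [r2c6∈{2,8,9}] across row 2, 8 lands solely at r2c6, so r2c6=8.
Step 16. [r1c6∈{4,9}] box 2 places 9 nowhere but r1c6. So r1c6=9.
Step 17. [r2c9∈{1}] only 1 remains possible at r2c9 ⇒ r2c9=1.
Step 18. [r9c6∈{3,4,7}] col 6 places 4 nowhere but r9c6, so r9c6=4.
Step 19. [r8c5∈{2,5,9}] r8c5 is the only open cell in row 8 admitting 5, so r8c5=5.
Step 20. [r8c7∈{3,6,9}] r8c7 is the only open cell in row 8 admitting 9. So r8c7=9.
Step 21. [r9c4∈{6}] nothing but 6 survives at r9c4, so r9c4=6.
Step 22. [r7c4∈{2}] r7c4's peers cover all but 2. So r7c4=2.
Step 23. [r8c6∈{3}] r8c6 has the single candidate 3. So r8c6=3.
Step 24. [r7c6∈{7}] nothing but 7 survives at r7c6 ⇒ r7c6=7.
Step 25. [r8c3∈{6}] r8c3 has the single candidate 6 ⇒ r8c3=6.
Step 26. [r2c2∈{5,9}] row 2 places 9 nowhere but r2c2 ⇒ r2c2=9.
Step 27. [r9c7∈{3}] r9c7's peers cover all but 3, so r9c7=3.
Step 28. [r4c7∈{4}] r4c7's peers cover all but 4 ⇒ r4c7=4.
Step 29. [r1c2∈{5}] r1c2 is down to just 5. So r1c2=5.
Step 30. [r4c5∈{2}] only 2 remains possible at r4c5, so r4c5=2.
Step 31. [r2c7∈{2}] r2c7's peers cover all but 2. So r2c7=2.
Step 32. [r4c2∈{6}] r4c2 has the single candidate 6, so r4c2=6.
Step 33. [r4c8∈{7}] r4c8 has the single candidate 7. So r4c8=7.
Step 34. [r4c3∈{9}] r4c3's peers cover all but 9, so r4c3=9.
Step 35. [r3c6∈{2}] r3c6 has the single candidate 2, so r3c6=2.
Step 36. [r3c5∈{7}] r3c5 is down to just 7, so r3c5=7.
Step 37. [r1c4∈{4}] r1c4's peers cover all but 4. So r1c4=4.
Step 38. [r2c4∈{5}] only 5 remains possible at r2c4. So r2c4=5.
Step 39. [r9c1∈{1}] r9c1 has the single candidate 1, so r9c1=1.
Step 40. [r7c7∈{6}] r7c7's peers cover all but 6 ⇒ r7c7=6.
Step 41. [r8c2∈{2}] only 2 remains possible at r8c2. So r8c2=2.
Step 42. [r7c2∈{3}] r7c2 is down to just 3, so r7c2=3.
Step 43. [r3c9∈{3}] r3c9 is down to just 3, so r3c9=3.
Step 44. [r5c7∈{1}] r5c7 is down to just 1. So r5c7=1.
Step 45. [r7c8∈{5}] nothing but 5 survives at r7c8. So r7c8=5.
Step 46. [r5c5∈{8}] nothing but 8 survives at r5c5 ⇒ r5c5=8.
Step 47. [r9c2∈{7}] r9c2's peers cover all but 7. So r9c2=7.
Step 48. [r5c2∈{4}] only 4 remains possible at r5c2. So r5c2=4.
Step 49. [r3c4∈{1}] r3c4 has the single candidate 1 ⇒ r3c4=1.
Step 50. [r1c8∈{8}] nothing but 8 survives at r1c8 ⇒ r1c8=8.
Step 51. [r6c3∈{3}] r6c3 is down to just 3 ⇒ r6c3=3.
Step 52. [r9c5∈{9}] only 9 remains possible at r9c5. So r9c5=9.

Answer: 2 5 1 4 3 9 7 8 6 / 3 9 7 5 6 8 2 4 1 / 6 8 4 1 7 2 5 9 3 / 8 6 9 3 2 1 4 7 5 / 5 4 2 7 8 6 1 3 9 / 7 1 3 9 4 5 8 6 2 / 9 3 8 2 1 7 6 5 4 / 4 2 6 8 5 3 9 1 7 / 1 7 5 6 9 4 3 2 8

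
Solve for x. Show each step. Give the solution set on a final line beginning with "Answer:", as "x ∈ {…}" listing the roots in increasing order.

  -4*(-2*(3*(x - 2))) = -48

Step 1. [-4*(-2*(3*(x - 2))) = -48] -4·(inner) — divide through by -4. So div: -2*(3*(x - 2)) = 12.
Step 2. [-2*(3*(x - 2)) = 12] divide by the outer -2 ⇒ div: 3*(x - 2) = -6.
Step 3. [3*(x - 2) = -6] divide by the outer 3 ⇒ div: x - 2 = -2.
Step 4. [x - 2 = -2] peel the -2: add 2 from each side, so sub: x = 0.

Answer: x ∈ {0}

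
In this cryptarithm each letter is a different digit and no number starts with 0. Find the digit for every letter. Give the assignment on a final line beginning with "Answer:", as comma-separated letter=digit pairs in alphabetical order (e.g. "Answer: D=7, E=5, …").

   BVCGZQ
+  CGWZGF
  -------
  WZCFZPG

Step 1. [W] adding two 6-digit numbers gives at most 6+1 digits, and here it does — W is that final carry and must be 1 ⇒ W=1.
Step 2. [col 1: Q + F ≡ G (mod 10)] Q=2 is one option consistent with column 1 (Q + F ≡ G (mod 10), carry-in 0) — take it. So Q=2.
Step 3. [col 1: Q + F ≡ G (mod 10)] column 1 (Q + F ≡ G (mod 10), carry-in 0) doesn't pin G yet; pick G=9 and continue, so G=9.
Step 4. [col 1: Q + F ≡ G (mod 10)] column 1: given Q=2, G=9, carry-in 0, and digits 1,2,9 already taken and all letters distinct, Q+F≡G (mod 10) forces F=7 ⇒ F=7.
Step 5. [col 2: Z + G ≡ P (mod 10)] column 2 (Z + G ≡ P (mod 10), carry-in 0) doesn't pin Z yet; pick Z=4 and continue, so Z=4.
Step 6. [col 2: Z + G ≡ P (mod 10)] in column 2 we have Z+G≡P with carry-in 0; given Z=4, G=9 and digits 1,2,4,7,9 already taken and all letters distinct, that pins P to 3. So P=3.
Step 7. [col 4: C + W ≡ F (mod 10)] from column 4 (W=1, F=7, carry-in 1, digits 1,2,3,4,7,9 already taken and all letters distinct): C must equal 5, so C=5.
Step 8. [col 5: V + G ≡ C (mod 10)] from column 5 (G=9, C=5, carry-in 0, digits 1,2,3,4,5,7,9 already taken and all letters distinct): V must equal 6 ⇒ V=6.
Step 9. [col 6: B + C ≡ Z (mod 10)] column 6 reads B+C+carry(1)=Z with C=5, Z=4; with digits 1,2,3,4,5,6,7,9 already taken and all letters distinct, the only value for B is 8, so B=8.

Answer: B=8, C=5, F=7, G=9, P=3, Q=2, V=6, W=1, Z=4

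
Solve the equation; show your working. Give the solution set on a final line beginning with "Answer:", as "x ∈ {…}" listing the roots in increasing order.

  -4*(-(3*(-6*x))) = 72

Step 1. [-4*(-(3*(-6*x))) = 72] LHS = -4·(…); ÷-4 both sides. So div: -(3*(-6*x)) = -18.
Step 2. [-(3*(-6*x)) = -18] leading − — multiply by −1. So neg: 3*(-6*x) = 18.
Step 3. [3*(-6*x) = 18] LHS = 3·(…); ÷3 both sides ⇒ div: -6*x = 6.
Step 4. [-6*x = 6] leading coefficient -6: divide by -6, so div: x = -1.

Answer: x ∈ {-1}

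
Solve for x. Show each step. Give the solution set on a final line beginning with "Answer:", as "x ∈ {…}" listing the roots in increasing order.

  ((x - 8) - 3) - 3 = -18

Step 1. [((x - 8) - 3) - 3 = -18] peel the -3: add 3 from each side ⇒ sub: (x - 8) - 3 = -15.
Step 2. [(x - 8) - 3 = -15] peel the -3: add 3 from each side ⇒ sub: x - 8 = -12.
Step 3. [x - 8 = -12] -8 is outermost — add 8 both sides ⇒ sub: x = -4.

Answer: x ∈ {-4}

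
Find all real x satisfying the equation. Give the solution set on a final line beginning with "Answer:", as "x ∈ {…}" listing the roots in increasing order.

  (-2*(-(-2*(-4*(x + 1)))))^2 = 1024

Step 1. [(-2*(-(-2*(-4*(x + 1)))))^2 = 1024] √ both sides: 1024 ≥ 0 gives two branches ⇒ sqrt: -2*(-(-2*(-4*(x + 1)))) = 32 or -32.
Step 2. [-2*(-(-2*(-4*(x + 1)))) = 32 or -32] divide by the outer -2 ⇒ div: -(-2*(-4*(x + 1))) = -16 or 16.
Step 3. [-(-2*(-4*(x + 1))) = -16 or 16] flip signs both sides ⇒ neg: -2*(-4*(x + 1)) = 16 or -16.
Step 4. [-2*(-4*(x + 1)) = 16 or -16] -2·(inner) — divide through by -2 ⇒ div: -4*(x + 1) = -8 or 8.
Step 5. [-4*(x + 1) = -8 or 8] -4 out front; divide by -4, so div: x + 1 = 2 or -2.
Step 6. [x + 1 = 2 or -2] the outer +1 inverts by subtracting 1 ⇒ sub: x = 1 or -3.

Answer: x ∈ {-3, 1}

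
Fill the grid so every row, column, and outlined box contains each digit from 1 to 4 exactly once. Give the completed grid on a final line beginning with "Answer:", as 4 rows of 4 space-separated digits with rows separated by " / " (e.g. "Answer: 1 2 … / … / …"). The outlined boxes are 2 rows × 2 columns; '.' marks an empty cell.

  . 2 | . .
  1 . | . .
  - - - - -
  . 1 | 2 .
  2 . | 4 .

Step 1. [r2c3∈{3}] nothing but 3 survives at r2c3, so r2c3=3.
Step 2. [r2c2∈{4}] r2c2 is down to just 4 ⇒ r2c2=4.
Step 3. [r3c4∈{3}] nothing but 3 survives at r3c4, so r3c4=3.
Step 4. [r4c4∈{1}] nothing but 1 survives at r4c4. So r4c4=1.
Step 5. [r3c1∈{4}] only 4 remains possible at r3c1, so r3c1=4.
Step 6. [r1c1∈{3}] only 3 remains possible at r1c1. So r1c1=3.
Step 7. [r1c3∈{1}] r1c3 is down to just 1, so r1c3=1.
Step 8. [r1c4∈{4}] r1c4 has the single candidate 4. So r1c4=4.
Step 9. [r4c2∈{3}] only 3 remains possible at r4c2, so r4c2=3.
Step 10. [r2c4∈{2}] nothing but 2 survives at r2c4. So r2c4=2.

Answer: 3 2 1 4 / 1 4 3 2 / 4 1 2 3 / 2 3 4 1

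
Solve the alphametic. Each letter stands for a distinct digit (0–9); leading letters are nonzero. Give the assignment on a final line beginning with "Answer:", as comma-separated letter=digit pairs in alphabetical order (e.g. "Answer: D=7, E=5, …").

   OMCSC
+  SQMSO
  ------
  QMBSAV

Step 1. [col 1: C + O ≡ V (mod 10)] C=5 is one option consistent with column 1 (C + O ≡ V (mod 10), carry-in 0) — take it, so C=5.
Step 2. [col 1: C + O ≡ V (mod 10)] no forcing yet in column 1 (carry-in 0); O=4 is free and consistent — try it, so O=4.
Step 3. [Q] the sum has 6 digits but both addends have 5; that extra leading digit Q is the final carry, namely 1. So Q=1.
Step 4. [col 1: C + O ≡ V (mod 10)] from column 1 (C=5, O=4, carry-in 0, digits 1,4,5 already taken and all letters distinct): V must equal 9 ⇒ V=9.
Step 5. [col 2: S + S ≡ A (mod 10)] column 2 (S + S ≡ A (mod 10), carry-in 0) doesn't pin A yet; pick A=6 and continue, so A=6.
Step 6. [col 2: S + S ≡ A (mod 10)] several values work for S in column 2 (S + S ≡ A (mod 10), carry-in 0); try S=8. So S=8.
Step 7. [col 3: C + M ≡ S (mod 10)] from column 3 (C=5, S=8, carry-in 1, digits 1,4,5,6,8,9 already taken and all letters distinct): M must equal 2 ⇒ M=2.
Step 8. [col 4: M + Q ≡ B (mod 10)] column 4: given M=2, Q=1, carry-in 0, and digits 1,2,4,5,6,8,9 already taken and all letters distinct, M+Q≡B (mod 10) forces B=3, so B=3.

Answer: A=6, B=3, C=5, M=2, O=4, Q=1, S=8, V=9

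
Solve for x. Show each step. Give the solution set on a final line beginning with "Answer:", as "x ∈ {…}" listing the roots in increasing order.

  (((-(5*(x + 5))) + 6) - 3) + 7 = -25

Step 1. [(((-(5*(x + 5))) + 6) - 3) + 7 = -25] 7 comes off first (subtract 7), so sub: ((-(5*(x + 5))) + 6) - 3 = -32.
Step 2. [((-(5*(x + 5))) + 6) - 3 = -32] peel the -3: add 3 from each side, so sub: (-(5*(x + 5))) + 6 = -29.
Step 3. [(-(5*(x + 5))) + 6 = -29] the outer +6 inverts by subtracting 6 ⇒ sub: -(5*(x + 5)) = -35.
Step 4. [-(5*(x + 5)) = -35] LHS negated; negate both sides. So neg: 5*(x + 5) = 35.
Step 5. [5*(x + 5) = 35] 5·(inner) — divide through by 5 ⇒ div: x + 5 = 7.
Step 6. [x + 5 = 7] subtract 5: x sits inside (… + 5). So sub: x = 2.

Answer: x ∈ {2}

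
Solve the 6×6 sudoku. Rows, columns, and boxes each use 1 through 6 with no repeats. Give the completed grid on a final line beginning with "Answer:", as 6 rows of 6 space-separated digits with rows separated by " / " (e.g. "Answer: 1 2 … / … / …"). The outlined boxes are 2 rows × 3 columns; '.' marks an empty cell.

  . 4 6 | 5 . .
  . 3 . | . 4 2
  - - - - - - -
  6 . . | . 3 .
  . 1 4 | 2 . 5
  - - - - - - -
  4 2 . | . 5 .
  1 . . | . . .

Step 1. [r6c2∈{5,6}] 6 has one home in col 2: r6c2 ⇒ r6c2=6.
Step 2. [r5c6∈{1,3,6}] in col 6, 6 fits only at r5c6, so r5c6=6.
Step 3. [r6c3∈{3,5}] row 6 places 5 nowhere but r6c3. So r6c3=5.
Step 4. [r5c4∈{1,3}] row 5 places 1 nowhere but r5c4. So r5c4=1.
Step 5. [r3c4∈{4}] r3c4's peers cover all but 4 ⇒ r3c4=4.
Step 6. [r1c6∈{1,3}] across row 1, 3 lands solely at r1c6. So r1c6=3.
Step 7. [r6c4∈{3}] r6c4 has the single candidate 3 ⇒ r6c4=3.
Step 8. [r1c1∈{2}] nothing but 2 survives at r1c1, so r1c1=2.
Step 9. [r3c3∈{2}] only 2 remains possible at r3c3 ⇒ r3c3=2.
Step 10. [r2c3∈{1}] r2c3 is down to just 1 ⇒ r2c3=1.
Step 11. [r6c6∈{4}] r6c6 has the single candidate 4. So r6c6=4.
Step 12. [r1c5∈{1}] only 1 remains possible at r1c5, so r1c5=1.
Step 13. [r4c1∈{3}] r4c1 is down to just 3. So r4c1=3.
Step 14. [r3c2∈{5}] nothing but 5 survives at r3c2 ⇒ r3c2=5.
Step 15. [r6c5∈{2}] r6c5 has the single candidate 2 ⇒ r6c5=2.
Step 16. [r4c5∈{6}] r4c5's peers cover all but 6 ⇒ r4c5=6.
Step 17. [r5c3∈{3}] r5c3 is down to just 3. So r5c3=3.
Step 18. [r2c1∈{5}] r2c1 has the single candidate 5, so r2c1=5.
Step 19. [r3c6∈{1}] r3c6 has the single candidate 1 ⇒ r3c6=1.
Step 20. [r2c4∈{6}] only 6 remains possible at r2c4, so r2c4=6.

Answer: 2 4 6 5 1 3 / 5 3 1 6 4 2 / 6 5 2 4 3 1 / 3 1 4 2 6 5 / 4 2 3 1 5 6 / 1 6 5 3 2 4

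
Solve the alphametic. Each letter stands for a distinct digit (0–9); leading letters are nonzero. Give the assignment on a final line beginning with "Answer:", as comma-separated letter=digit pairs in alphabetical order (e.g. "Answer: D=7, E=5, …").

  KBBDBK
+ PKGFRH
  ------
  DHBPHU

Step 1. [col 1: K + H ≡ U (mod 10)] no forcing yet in column 1 (carry-in 0); K=2 is free and consistent — try it, so K=2.
Step 2. [col 1: K + H ≡ U (mod 10)] column 1 (K + H ≡ U (mod 10), carry-in 0) doesn't pin H yet; pick H=4 and continue, so H=4.
Step 3. [col 1: K + H ≡ U (mod 10)] column 1 reads K+H+carry(0)=U with K=2, H=4; with digits 2,4 already taken and all letters distinct, the only value for U is 6. So U=6.
Step 4. [col 2: B + R ≡ H (mod 10)] no forcing yet in column 2 (carry-in 0); R=3 is free and consistent — try it. So R=3.
Step 5. [col 2: B + R ≡ H (mod 10)] column 2: given R=3, H=4, carry-in 0, and digits 2,3,4,6 already taken and all letters distinct, B+R≡H (mod 10) forces B=1. So B=1.
Step 6. [col 3: D + F ≡ P (mod 10)] column 3 (D + F ≡ P (mod 10), carry-in 0) doesn't pin D yet; pick D=7 and continue, so D=7.
Step 7. [col 3: D + F ≡ P (mod 10)] from column 3 (D=7, carry-in 0, digits 1,2,3,4,6,7 already taken and all letters distinct): F must equal 8, so F=8.
Step 8. [col 3: D + F ≡ P (mod 10)] column 3: given D=7, F=8, carry-in 0, and digits 1,2,3,4,6,7,8 already taken and all letters distinct, D+F≡P (mod 10) forces P=5, so P=5.
Step 9. [col 4: B + G ≡ B (mod 10)] from column 4 (B=1, carry-in 1, digits 1,2,3,4,5,6,7,8 already taken and all letters distinct): G must equal 9 ⇒ G=9.

Answer: B=1, D=7, F=8, G=9, H=4, K=2, P=5, R=3, U=6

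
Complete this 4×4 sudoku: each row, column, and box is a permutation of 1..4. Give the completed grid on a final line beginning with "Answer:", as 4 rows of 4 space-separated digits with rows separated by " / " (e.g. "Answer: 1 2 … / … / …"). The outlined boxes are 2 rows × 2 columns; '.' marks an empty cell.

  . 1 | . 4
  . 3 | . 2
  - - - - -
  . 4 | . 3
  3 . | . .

Step 1. [r4c4∈{1}] r4c4 has the single candidate 1, so r4c4=1.
Step 2. [r4c2∈{2}] only 2 remains possible at r4c2, so r4c2=2.
Step 3. [r1c1∈{2}] r1c1 has the single candidate 2. So r1c1=2.
Step 4. [r2c1∈{4}] only 4 remains possible at r2c1. So r2c1=4.
Step 5. [r1c3∈{3}] only 3 remains possible at r1c3 ⇒ r1c3=3.
Step 6. [r3c3∈{2}] r3c3 has the single candidate 2. So r3c3=2.
Step 7. [r3c1∈{1}] only 1 remains possible at r3c1. So r3c1=1.
Step 8. [r4c3∈{4}] only 4 remains possible at r4c3. So r4c3=4.
Step 9. [r2c3∈{1}] r2c3 has the single candidate 1, so r2c3=1.

Answer: 2 1 3 4 / 4 3 1 2 / 1 4 2 3 / 3 2 4 1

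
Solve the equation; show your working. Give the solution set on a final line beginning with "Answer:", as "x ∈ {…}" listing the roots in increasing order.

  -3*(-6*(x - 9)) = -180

Step 1. [-3*(-6*(x - 9)) = -180] leading coefficient -3: divide by -3, so div: -6*(x - 9) = 60.
Step 2. [-6*(x - 9) = 60] LHS = -6·(…); ÷-6 both sides. So div: x - 9 = -10.
Step 3. [x - 9 = -10] peel the -9: add 9 from each side, so sub: x = -1.

Answer: x ∈ {-1}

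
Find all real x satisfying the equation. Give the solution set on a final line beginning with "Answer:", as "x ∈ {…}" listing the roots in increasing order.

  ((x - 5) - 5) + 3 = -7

Step 1. [((x - 5) - 5) + 3 = -7] +3 is outermost — subtract 3 both sides, so sub: (x - 5) - 5 = -10.
Step 2. [(x - 5) - 5 = -10] the outer -5 inverts by adding 5, so sub: x - 5 = -5.
Step 3. [x - 5 = -5] 5 comes off first (add 5) ⇒ sub: x = 0.

Answer: x ∈ {0}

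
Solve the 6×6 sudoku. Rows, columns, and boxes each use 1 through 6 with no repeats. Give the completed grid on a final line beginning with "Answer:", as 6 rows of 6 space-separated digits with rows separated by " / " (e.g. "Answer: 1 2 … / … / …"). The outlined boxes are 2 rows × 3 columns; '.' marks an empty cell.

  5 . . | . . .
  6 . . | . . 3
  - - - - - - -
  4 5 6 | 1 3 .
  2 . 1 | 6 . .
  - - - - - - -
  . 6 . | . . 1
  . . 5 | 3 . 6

Step 1. [r1c5∈{1,2,4,6}] across row 1, 6 lands solely at r1c5. So r1c5=6.
Step 2. [r1c2∈{1,2,3,4}] row 1 places 1 nowhere but r1c2. So r1c2=1.
Step 3. [r2c5∈{1,2,4,5}] 1 has one home in row 2: r2c5. So r2c5=1.
Step 4. [r2c4∈{2,4,5}] row 2 places 5 nowhere but r2c4, so r2c4=5.
Step 5. [r5c5∈{2,4,5}] in row 5, 5 fits only at r5c5. So r5c5=5.
Step 6. [r6c5∈{2,4}] 2 has one home in col 5: r6c5, so r6c5=2.
Step 7. [r5c3∈{2,3,4}] row 5 places 2 nowhere but r5c3. So r5c3=2.
Step 8. [r2c3∈{4}] nothing but 4 survives at r2c3 ⇒ r2c3=4.
Step 9. [r1c4∈{2,4}] 2 has one home in col 4: r1c4. So r1c4=2.
Step 10. [r4c5∈{4}] nothing but 4 survives at r4c5 ⇒ r4c5=4.
Step 11. [r3c6∈{2}] only 2 remains possible at r3c6 ⇒ r3c6=2.
Step 12. [r4c2∈{3}] r4c2 is down to just 3, so r4c2=3.
Step 13. [r4c6∈{5}] nothing but 5 survives at r4c6, so r4c6=5.
Step 14. [r6c2∈{4}] r6c2's peers cover all but 4. So r6c2=4.
Step 15. [r1c6∈{4}] nothing but 4 survives at r1c6. So r1c6=4.
Step 16. [r1c3∈{3}] r1c3 has the single candidate 3, so r1c3=3.
Step 17. [r2c2∈{2}] only 2 remains possible at r2c2, so r2c2=2.
Step 18. [r6c1∈{1}] r6c1 has the single candidate 1 ⇒ r6c1=1.
Step 19. [r5c1∈{3}] nothing but 3 survives at r5c1 ⇒ r5c1=3.
Step 20. [r5c4∈{4}] r5c4 has the single candidate 4, so r5c4=4.

Answer: 5 1 3 2 6 4 / 6 2 4 5 1 3 / 4 5 6 1 3 2 / 2 3 1 6 4 5 / 3 6 2 4 5 1 / 1 4 5 3 2 6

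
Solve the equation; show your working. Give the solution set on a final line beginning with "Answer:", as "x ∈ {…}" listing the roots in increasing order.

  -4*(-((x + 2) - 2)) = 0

Step 1. [-4*(-((x + 2) - 2)) = 0] -4·(inner) — divide through by -4 ⇒ div: -((x + 2) - 2) = 0.
Step 2. [-((x + 2) - 2) = 0] LHS negated; negate both sides ⇒ neg: (x + 2) - 2 = 0.
Step 3. [(x + 2) - 2 = 0] 2 comes off first (add 2), so sub: x + 2 = 2.
Step 4. [x + 2 = 2] +2 is outermost — subtract 2 both sides. So sub: x = 0.

Answer: x ∈ {0}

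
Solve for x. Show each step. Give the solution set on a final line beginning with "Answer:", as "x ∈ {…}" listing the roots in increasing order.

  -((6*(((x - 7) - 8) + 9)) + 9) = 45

Step 1. [-((6*(((x - 7) - 8) + 9)) + 9) = 45] leading − — multiply by −1 ⇒ neg: (6*(((x - 7) - 8) + 9)) + 9 = -45.
Step 2. [(6*(((x - 7) - 8) + 9)) + 9 = -45] 9 comes off first (subtract 9), so sub: 6*(((x - 7) - 8) + 9) = -54.
Step 3. [6*(((x - 7) - 8) + 9) = -54] LHS = 6·(…); ÷6 both sides. So div: ((x - 7) - 8) + 9 = -9.
Step 4. [((x - 7) - 8) + 9 = -9] peel the +9: subtract 9 from each side. So sub: (x - 7) - 8 = -18.
Step 5. [(x - 7) - 8 = -18] the outer -8 inverts by adding 8. So sub: x - 7 = -10.
Step 6. [x - 7 = -10] peel the -7: add 7 from each side ⇒ sub: x = -3.

Answer: x ∈ {-3}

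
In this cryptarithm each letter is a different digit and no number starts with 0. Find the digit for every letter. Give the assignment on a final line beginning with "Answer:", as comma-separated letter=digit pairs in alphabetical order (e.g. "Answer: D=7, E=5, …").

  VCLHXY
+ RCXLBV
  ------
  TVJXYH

Step 1. [col 1: Y + V ≡ H (mod 10)] V=6 is one option consistent with column 1 (Y + V ≡ H (mod 10), carry-in 0) — take it. So V=6.
Step 2. [col 1: Y + V ≡ H (mod 10)] Y=5 is one option consistent with column 1 (Y + V ≡ H (mod 10), carry-in 0) — take it ⇒ Y=5.
Step 3. [col 1: Y + V ≡ H (mod 10)] in column 1 we have Y+V≡H with carry-in 0; given Y=5, V=6 and digits 5,6 already taken and all letters distinct, that pins H to 1 ⇒ H=1.
Step 4. [col 2: X + B ≡ Y (mod 10)] X=4 is one option consistent with column 2 (X + B ≡ Y (mod 10), carry-in 1) — take it. So X=4.
Step 5. [col 2: X + B ≡ Y (mod 10)] in column 2 we have X+B≡Y with carry-in 1; given X=4, Y=5 and digits 1,4,5,6 already taken and all letters distinct, that pins B to 0. So B=0.
Step 6. [col 3: H + L ≡ X (mod 10)] from column 3 (H=1, X=4, carry-in 0, digits 0,1,4,5,6 already taken and all letters distinct): L must equal 3. So L=3.
Step 7. [col 4: L + X ≡ J (mod 10)] in column 4 we have L+X≡J with carry-in 0; given L=3, X=4 and digits 0,1,3,4,5,6 already taken and all letters distinct, that pins J to 7 ⇒ J=7.
Step 8. [col 5: C + C ≡ V (mod 10)] column 5: given V=6, carry-in 0, and digits 0,1,3,4,5,6,7 already taken and all letters distinct, C+C≡V (mod 10) forces C=8, so C=8.
Step 9. [col 6: V + R ≡ T (mod 10)] from column 6 (V=6, carry-in 1, digits 0,1,3,4,5,6,7,8 already taken and all letters distinct): T must equal 9, so T=9.
Step 10. [col 6: V + R ≡ T (mod 10)] in column 6 we have V+R≡T with carry-in 1; given V=6, T=9 and digits 0,1,3,4,5,6,7,8,9 already taken and all letters distinct, that pins R to 2, so R=2.

Answer: B=0, C=8, H=1, J=7, L=3, R=2, T=9, V=6, X=4, Y=5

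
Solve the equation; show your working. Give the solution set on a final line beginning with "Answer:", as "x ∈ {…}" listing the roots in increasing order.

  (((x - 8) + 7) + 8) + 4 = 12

Step 1. [(((x - 8) + 7) + 8) + 4 = 12] 4 comes off first (subtract 4). So sub: ((x - 8) + 7) + 8 = 8.
Step 2. [((x - 8) + 7) + 8 = 8] 8 comes off first (subtract 8), so sub: (x - 8) + 7 = 0.
Step 3. [(x - 8) + 7 = 0] peel the +7: subtract 7 from each side. So sub: x - 8 = -7.
Step 4. [x - 8 = -7] peel the -8: add 8 from each side, so sub: x = 1.

Answer: x ∈ {1}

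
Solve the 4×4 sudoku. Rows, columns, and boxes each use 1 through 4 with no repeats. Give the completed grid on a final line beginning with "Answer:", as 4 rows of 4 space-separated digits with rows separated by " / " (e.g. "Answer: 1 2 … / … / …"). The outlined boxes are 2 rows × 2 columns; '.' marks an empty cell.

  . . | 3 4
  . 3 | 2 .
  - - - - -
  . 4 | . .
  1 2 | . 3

Step 1. [r2c4∈{1}] r2c4 has the single candidate 1. So r2c4=1.
Step 2. [r3c3∈{1}] nothing but 1 survives at r3c3. So r3c3=1.
Step 3. [r3c1∈{3}] r3c1 has the single candidate 3 ⇒ r3c1=3.
Step 4. [r3c4∈{2}] only 2 remains possible at r3c4 ⇒ r3c4=2.
Step 5. [r1c1∈{2}] r1c1 is down to just 2. So r1c1=2.
Step 6. [r4c3∈{4}] r4c3's peers cover all but 4, so r4c3=4.
Step 7. [r1c2∈{1}] only 1 remains possible at r1c2 ⇒ r1c2=1.
Step 8. [r2c1∈{4}] nothing but 4 survives at r2c1. So r2c1=4.

Answer: 2 1 3 4 / 4 3 2 1 / 3 4 1 2 / 1 2 4 3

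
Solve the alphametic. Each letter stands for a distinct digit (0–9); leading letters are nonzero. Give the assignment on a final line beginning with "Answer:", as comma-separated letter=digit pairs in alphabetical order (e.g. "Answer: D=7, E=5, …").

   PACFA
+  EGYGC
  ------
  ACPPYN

Step 1. [col 1: A + C ≡ N (mod 10)] no forcing yet in column 1 (carry-in 0); N=3 is free and consistent — try it. So N=3.
Step 2. [col 1: A + C ≡ N (mod 10)] several values work for C in column 1 (A + C ≡ N (mod 10), carry-in 0); try C=2, so C=2.
Step 3. [col 1: A + C ≡ N (mod 10)] column 1: given C=2, N=3, carry-in 0, and digits 2,3 already taken and all letters distinct, A+C≡N (mod 10) forces A=1 ⇒ A=1.
Step 4. [col 2: F + G ≡ Y (mod 10)] Y=4 is one option consistent with column 2 (F + G ≡ Y (mod 10), carry-in 0) — take it, so Y=4.
Step 5. [col 2: F + G ≡ Y (mod 10)] column 2 (F + G ≡ Y (mod 10), carry-in 0) doesn't pin G yet; pick G=6 and continue. So G=6.
Step 6. [col 2: F + G ≡ Y (mod 10)] column 2 reads F+G+carry(0)=Y with G=6, Y=4; with digits 1,2,3,4,6 already taken and all letters distinct, the only value for F is 8. So F=8.
Step 7. [col 3: C + Y ≡ P (mod 10)] column 3 reads C+Y+carry(1)=P with C=2, Y=4; with digits 1,2,3,4,6,8 already taken and all letters distinct, the only value for P is 7. So P=7.
Step 8. [col 5: P + E ≡ C (mod 10)] column 5 reads P+E+carry(0)=C with P=7, C=2; with digits 1,2,3,4,6,7,8 already taken and all letters distinct, the only value for E is 5. So E=5.

Answer: A=1, C=2, E=5, F=8, G=6, N=3, P=7, Y=4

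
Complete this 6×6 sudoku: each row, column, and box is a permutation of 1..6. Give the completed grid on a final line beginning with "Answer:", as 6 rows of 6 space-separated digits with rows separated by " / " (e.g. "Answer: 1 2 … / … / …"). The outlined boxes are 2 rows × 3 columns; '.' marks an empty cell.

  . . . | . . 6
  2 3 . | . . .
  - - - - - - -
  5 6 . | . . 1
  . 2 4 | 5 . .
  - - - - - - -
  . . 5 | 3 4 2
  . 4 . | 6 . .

Step 1. [r1c3∈{1}] r1c3's peers cover all but 1 ⇒ r1c3=1.
Step 2. [r1c5∈{2,3,5}] 3 has one home in row 1: r1c5 ⇒ r1c5=3.
Step 3. [r3c4∈{2,4}] r3c4 is the only open cell in row 3 admitting 4. So r3c4=4.
Step 4. [r6c5∈{1,5}] across box 6, 1 lands solely at r6c5 ⇒ r6c5=1.
Step 5. [r4c1∈{1,3}] in row 4, 1 fits only at r4c1, so r4c1=1.
Step 6. [r6c1∈{3}] nothing but 3 survives at r6c1 ⇒ r6c1=3.
Step 7. [r2c6∈{4,5}] in row 2, 4 fits only at r2c6, so r2c6=4.
Step 8. [r3c5∈{2}] nothing but 2 survives at r3c5. So r3c5=2.
Step 9. [r4c6∈{3}] nothing but 3 survives at r4c6. So r4c6=3.
Step 10. [r6c6∈{5}] nothing but 5 survives at r6c6, so r6c6=5.
Step 11. [r2c4∈{1}] only 1 remains possible at r2c4 ⇒ r2c4=1.
Step 12. [r5c2∈{1}] r5c2 has the single candidate 1. So r5c2=1.
Step 13. [r5c1∈{6}] nothing but 6 survives at r5c1. So r5c1=6.
Step 14. [r6c3∈{2}] r6c3 is down to just 2, so r6c3=2.
Step 15. [r4c5∈{6}] nothing but 6 survives at r4c5. So r4c5=6.
Step 16. [r2c5∈{5}] only 5 remains possible at r2c5. So r2c5=5.
Step 17. [r1c4∈{2}] r1c4's peers cover all but 2, so r1c4=2.
Step 18. [r1c1∈{4}] r1c1 is down to just 4. So r1c1=4.
Step 19. [r2c3∈{6}] r2c3 is down to just 6. So r2c3=6.
Step 20. [r3c3∈{3}] r3c3's peers cover all but 3 ⇒ r3c3=3.
Step 21. [r1c2∈{5}] r1c2 has the single candidate 5 ⇒ r1c2=5.

Answer: 4 5 1 2 3 6 / 2 3 6 1 5 4 / 5 6 3 4 2 1 / 1 2 4 5 6 3 / 6 1 5 3 4 2 / 3 4 2 6 1 5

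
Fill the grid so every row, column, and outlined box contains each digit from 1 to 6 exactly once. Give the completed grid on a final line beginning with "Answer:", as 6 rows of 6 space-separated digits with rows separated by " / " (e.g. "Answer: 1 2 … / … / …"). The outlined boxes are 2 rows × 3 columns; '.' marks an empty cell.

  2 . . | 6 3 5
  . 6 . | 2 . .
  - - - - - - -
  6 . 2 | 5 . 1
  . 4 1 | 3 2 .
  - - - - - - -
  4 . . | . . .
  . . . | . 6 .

Step 1. [r5c4∈{1}] nothing but 1 survives at r5c4 ⇒ r5c4=1.
Step 2. [r2c6∈{4}] r2c6 is down to just 4. So r2c6=4.
Step 3. [r5c5∈{5}] r5c5 has the single candidate 5. So r5c5=5.
Step 4. [r6c2∈{1,2,3,5}] 5 has one home in col 2: r6c2 ⇒ r6c2=5.
Step 5. [r6c3∈{3}] only 3 remains possible at r6c3, so r6c3=3.
Step 6. [r2c1∈{1,3,5}] r2c1 is the only open cell in row 2 admitting 3 ⇒ r2c1=3.
Step 7. [r6c6∈{2}] r6c6 is down to just 2, so r6c6=2.
Step 8. [r5c2∈{2}] r5c2's peers cover all but 2, so r5c2=2.
Step 9. [r1c2∈{1}] r1c2's peers cover all but 1, so r1c2=1.
Step 10. [r4c1∈{5}] r4c1 is down to just 5 ⇒ r4c1=5.
Step 11. [r4c6∈{6}] r4c6 is down to just 6 ⇒ r4c6=6.
Step 12. [r1c3∈{4}] r1c3 is down to just 4 ⇒ r1c3=4.
Step 13. [r3c5∈{4}] r3c5's peers cover all but 4. So r3c5=4.
Step 14. [r5c6∈{3}] r5c6 has the single candidate 3. So r5c6=3.
Step 15. [r3c2∈{3}] nothing but 3 survives at r3c2. So r3c2=3.
Step 16. [r2c5∈{1}] r2c5 is down to just 1. So r2c5=1.
Step 17. [r6c1∈{1}] only 1 remains possible at r6c1, so r6c1=1.
Step 18. [r6c4∈{4}] r6c4 has the single candidate 4 ⇒ r6c4=4.
Step 19. [r2c3∈{5}] only 5 remains possible at r2c3, so r2c3=5.
Step 20. [r5c3∈{6}] r5c3's peers cover all but 6. So r5c3=6.

Answer: 2 1 4 6 3 5 / 3 6 5 2 1 4 / 6 3 2 5 4 1 / 5 4 1 3 2 6 / 4 2 6 1 5 3 / 1 5 3 4 6 2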